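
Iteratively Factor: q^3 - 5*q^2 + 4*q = (q - 1)*(q^2 - 4*q) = (q - 4)*(q - 1)*(q)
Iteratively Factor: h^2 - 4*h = (h - 4)*(h)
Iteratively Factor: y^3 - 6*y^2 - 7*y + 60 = (y - 5)*(y^2 - y - 12) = (y - 5)*(y - 4)*(y + 3)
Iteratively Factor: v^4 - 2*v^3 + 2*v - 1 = (v - 1)*(v^3 - v^2 - v + 1) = (v - 1)^2*(v^2 - 1) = (v - 1)^3*(v + 1)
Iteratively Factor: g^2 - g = (g - 1)*(g)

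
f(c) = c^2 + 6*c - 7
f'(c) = 2*c + 6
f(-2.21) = -15.38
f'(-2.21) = 1.58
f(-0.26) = -8.49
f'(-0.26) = 5.48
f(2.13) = 10.32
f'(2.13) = 10.26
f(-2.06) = -15.12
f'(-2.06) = 1.88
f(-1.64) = -14.15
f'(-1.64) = 2.72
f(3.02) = 20.24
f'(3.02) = 12.04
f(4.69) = 43.14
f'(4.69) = 15.38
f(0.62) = -2.90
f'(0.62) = 7.24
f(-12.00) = 65.00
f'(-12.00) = -18.00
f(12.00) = 209.00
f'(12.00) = 30.00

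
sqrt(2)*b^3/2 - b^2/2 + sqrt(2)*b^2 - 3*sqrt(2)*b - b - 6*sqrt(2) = (b - 2*sqrt(2))*(b + 3*sqrt(2)/2)*(sqrt(2)*b/2 + sqrt(2))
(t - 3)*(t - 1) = t^2 - 4*t + 3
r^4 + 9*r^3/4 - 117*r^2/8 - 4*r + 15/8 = (r - 3)*(r - 1/4)*(r + 1/2)*(r + 5)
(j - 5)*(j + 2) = j^2 - 3*j - 10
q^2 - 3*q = q*(q - 3)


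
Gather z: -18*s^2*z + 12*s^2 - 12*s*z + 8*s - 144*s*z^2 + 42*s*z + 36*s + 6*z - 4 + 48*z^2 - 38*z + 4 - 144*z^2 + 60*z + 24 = 12*s^2 + 44*s + z^2*(-144*s - 96) + z*(-18*s^2 + 30*s + 28) + 24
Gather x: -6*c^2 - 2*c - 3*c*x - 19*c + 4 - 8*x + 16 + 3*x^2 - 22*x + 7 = -6*c^2 - 21*c + 3*x^2 + x*(-3*c - 30) + 27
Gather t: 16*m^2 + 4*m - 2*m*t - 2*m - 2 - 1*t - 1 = 16*m^2 + 2*m + t*(-2*m - 1) - 3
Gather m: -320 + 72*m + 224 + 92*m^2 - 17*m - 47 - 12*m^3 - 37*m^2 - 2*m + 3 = -12*m^3 + 55*m^2 + 53*m - 140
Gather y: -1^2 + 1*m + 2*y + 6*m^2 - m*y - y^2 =6*m^2 + m - y^2 + y*(2 - m) - 1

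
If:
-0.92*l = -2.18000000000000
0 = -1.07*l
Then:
No Solution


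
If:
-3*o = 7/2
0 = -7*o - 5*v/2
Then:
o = -7/6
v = 49/15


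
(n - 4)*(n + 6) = n^2 + 2*n - 24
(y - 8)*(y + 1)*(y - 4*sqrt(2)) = y^3 - 7*y^2 - 4*sqrt(2)*y^2 - 8*y + 28*sqrt(2)*y + 32*sqrt(2)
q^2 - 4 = (q - 2)*(q + 2)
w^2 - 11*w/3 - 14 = (w - 6)*(w + 7/3)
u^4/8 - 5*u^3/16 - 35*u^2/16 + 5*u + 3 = (u/4 + 1)*(u/2 + 1/4)*(u - 4)*(u - 3)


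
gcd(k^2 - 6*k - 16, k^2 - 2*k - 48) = k - 8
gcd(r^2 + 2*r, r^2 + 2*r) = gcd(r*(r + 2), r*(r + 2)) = r^2 + 2*r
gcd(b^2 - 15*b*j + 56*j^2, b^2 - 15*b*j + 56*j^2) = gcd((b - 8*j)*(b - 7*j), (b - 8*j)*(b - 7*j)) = b^2 - 15*b*j + 56*j^2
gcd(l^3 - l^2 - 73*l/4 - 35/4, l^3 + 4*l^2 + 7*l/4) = l^2 + 4*l + 7/4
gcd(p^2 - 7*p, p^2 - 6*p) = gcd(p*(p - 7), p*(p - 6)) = p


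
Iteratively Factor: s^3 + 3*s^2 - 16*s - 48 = (s + 4)*(s^2 - s - 12) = (s + 3)*(s + 4)*(s - 4)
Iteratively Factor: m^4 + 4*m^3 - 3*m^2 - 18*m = (m + 3)*(m^3 + m^2 - 6*m) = m*(m + 3)*(m^2 + m - 6) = m*(m + 3)^2*(m - 2)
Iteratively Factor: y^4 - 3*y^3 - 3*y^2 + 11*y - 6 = (y - 3)*(y^3 - 3*y + 2) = (y - 3)*(y - 1)*(y^2 + y - 2) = (y - 3)*(y - 1)*(y + 2)*(y - 1)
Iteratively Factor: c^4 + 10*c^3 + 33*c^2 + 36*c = (c + 3)*(c^3 + 7*c^2 + 12*c) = c*(c + 3)*(c^2 + 7*c + 12) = c*(c + 3)*(c + 4)*(c + 3)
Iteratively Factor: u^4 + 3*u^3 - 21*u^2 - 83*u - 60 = (u + 1)*(u^3 + 2*u^2 - 23*u - 60) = (u - 5)*(u + 1)*(u^2 + 7*u + 12) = (u - 5)*(u + 1)*(u + 4)*(u + 3)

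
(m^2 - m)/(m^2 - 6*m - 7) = m*(1 - m)/(-m^2 + 6*m + 7)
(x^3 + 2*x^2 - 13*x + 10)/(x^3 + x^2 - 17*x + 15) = (x - 2)/(x - 3)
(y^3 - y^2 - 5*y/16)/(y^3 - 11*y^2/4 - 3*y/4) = (y - 5/4)/(y - 3)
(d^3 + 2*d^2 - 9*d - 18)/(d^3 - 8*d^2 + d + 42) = (d + 3)/(d - 7)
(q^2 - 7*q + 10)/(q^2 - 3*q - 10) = (q - 2)/(q + 2)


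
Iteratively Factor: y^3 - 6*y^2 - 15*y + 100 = (y - 5)*(y^2 - y - 20) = (y - 5)*(y + 4)*(y - 5)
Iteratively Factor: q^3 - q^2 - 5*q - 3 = (q + 1)*(q^2 - 2*q - 3) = (q + 1)^2*(q - 3)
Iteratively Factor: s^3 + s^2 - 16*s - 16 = (s + 1)*(s^2 - 16) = (s + 1)*(s + 4)*(s - 4)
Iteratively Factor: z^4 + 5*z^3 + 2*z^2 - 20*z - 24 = (z + 2)*(z^3 + 3*z^2 - 4*z - 12) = (z + 2)^2*(z^2 + z - 6) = (z - 2)*(z + 2)^2*(z + 3)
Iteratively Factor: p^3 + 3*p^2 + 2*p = (p + 1)*(p^2 + 2*p) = p*(p + 1)*(p + 2)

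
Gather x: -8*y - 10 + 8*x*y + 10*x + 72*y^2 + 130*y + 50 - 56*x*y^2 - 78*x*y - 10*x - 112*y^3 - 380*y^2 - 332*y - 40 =x*(-56*y^2 - 70*y) - 112*y^3 - 308*y^2 - 210*y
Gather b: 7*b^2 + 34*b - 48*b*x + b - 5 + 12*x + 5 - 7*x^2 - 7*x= 7*b^2 + b*(35 - 48*x) - 7*x^2 + 5*x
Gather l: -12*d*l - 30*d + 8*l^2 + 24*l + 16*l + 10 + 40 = -30*d + 8*l^2 + l*(40 - 12*d) + 50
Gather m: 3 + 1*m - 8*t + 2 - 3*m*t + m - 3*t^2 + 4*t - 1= m*(2 - 3*t) - 3*t^2 - 4*t + 4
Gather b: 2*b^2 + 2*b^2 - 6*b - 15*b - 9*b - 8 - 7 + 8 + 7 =4*b^2 - 30*b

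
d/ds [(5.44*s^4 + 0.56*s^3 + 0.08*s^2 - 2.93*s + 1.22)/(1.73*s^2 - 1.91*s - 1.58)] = (18.8224*s^5 - 30.2024*s^4 - 36.52*s^3 + 2.2617*s^2 - 4.474*s + 6.9596)/(2.9929*s^4 - 6.6086*s^3 - 1.8187*s^2 + 6.0356*s + 2.4964)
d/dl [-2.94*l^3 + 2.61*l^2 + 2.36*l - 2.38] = -8.82*l^2 + 5.22*l + 2.36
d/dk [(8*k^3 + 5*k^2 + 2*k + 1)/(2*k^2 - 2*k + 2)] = (8*k^4 - 16*k^3 + 17*k^2 + 8*k + 3)/(2*(k^4 - 2*k^3 + 3*k^2 - 2*k + 1))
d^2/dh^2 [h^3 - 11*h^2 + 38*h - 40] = 6*h - 22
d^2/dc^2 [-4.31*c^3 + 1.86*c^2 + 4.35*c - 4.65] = 3.72 - 25.86*c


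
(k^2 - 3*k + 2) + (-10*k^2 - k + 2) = -9*k^2 - 4*k + 4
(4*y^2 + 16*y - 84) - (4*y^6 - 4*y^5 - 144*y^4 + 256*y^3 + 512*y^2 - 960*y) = -4*y^6 + 4*y^5 + 144*y^4 - 256*y^3 - 508*y^2 + 976*y - 84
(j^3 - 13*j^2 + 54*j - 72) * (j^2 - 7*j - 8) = j^5 - 20*j^4 + 137*j^3 - 346*j^2 + 72*j + 576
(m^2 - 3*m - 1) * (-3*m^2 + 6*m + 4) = -3*m^4 + 15*m^3 - 11*m^2 - 18*m - 4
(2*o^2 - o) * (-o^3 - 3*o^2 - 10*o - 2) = -2*o^5 - 5*o^4 - 17*o^3 + 6*o^2 + 2*o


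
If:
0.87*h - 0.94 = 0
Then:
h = 1.08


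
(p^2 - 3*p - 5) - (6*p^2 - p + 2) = -5*p^2 - 2*p - 7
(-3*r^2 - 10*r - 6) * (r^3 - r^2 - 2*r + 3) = -3*r^5 - 7*r^4 + 10*r^3 + 17*r^2 - 18*r - 18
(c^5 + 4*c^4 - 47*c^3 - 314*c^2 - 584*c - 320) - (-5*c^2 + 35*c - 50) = c^5 + 4*c^4 - 47*c^3 - 309*c^2 - 619*c - 270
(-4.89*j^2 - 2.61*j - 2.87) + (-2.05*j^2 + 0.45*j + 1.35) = -6.94*j^2 - 2.16*j - 1.52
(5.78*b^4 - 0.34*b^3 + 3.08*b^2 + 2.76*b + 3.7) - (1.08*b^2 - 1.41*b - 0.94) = 5.78*b^4 - 0.34*b^3 + 2.0*b^2 + 4.17*b + 4.64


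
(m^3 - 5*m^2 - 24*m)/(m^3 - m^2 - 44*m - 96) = m/(m + 4)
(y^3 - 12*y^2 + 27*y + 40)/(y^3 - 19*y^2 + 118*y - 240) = (y + 1)/(y - 6)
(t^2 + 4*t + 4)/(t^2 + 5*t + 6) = (t + 2)/(t + 3)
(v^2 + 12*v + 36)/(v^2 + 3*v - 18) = (v + 6)/(v - 3)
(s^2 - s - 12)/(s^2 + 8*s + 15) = (s - 4)/(s + 5)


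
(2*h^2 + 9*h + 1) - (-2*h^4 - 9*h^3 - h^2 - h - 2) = 2*h^4 + 9*h^3 + 3*h^2 + 10*h + 3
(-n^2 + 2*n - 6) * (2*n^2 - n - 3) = -2*n^4 + 5*n^3 - 11*n^2 + 18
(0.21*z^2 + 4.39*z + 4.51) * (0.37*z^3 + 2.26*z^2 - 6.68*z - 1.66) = 0.0777*z^5 + 2.0989*z^4 + 10.1873*z^3 - 19.4812*z^2 - 37.4142*z - 7.4866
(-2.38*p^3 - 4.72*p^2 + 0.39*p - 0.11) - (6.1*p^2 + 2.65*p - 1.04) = -2.38*p^3 - 10.82*p^2 - 2.26*p + 0.93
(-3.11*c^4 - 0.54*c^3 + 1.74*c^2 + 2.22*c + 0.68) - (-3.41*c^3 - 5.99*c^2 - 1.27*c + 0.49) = -3.11*c^4 + 2.87*c^3 + 7.73*c^2 + 3.49*c + 0.19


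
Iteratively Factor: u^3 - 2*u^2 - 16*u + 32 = (u - 4)*(u^2 + 2*u - 8) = (u - 4)*(u - 2)*(u + 4)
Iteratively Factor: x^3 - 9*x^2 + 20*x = (x - 5)*(x^2 - 4*x) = x*(x - 5)*(x - 4)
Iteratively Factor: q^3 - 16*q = (q - 4)*(q^2 + 4*q) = q*(q - 4)*(q + 4)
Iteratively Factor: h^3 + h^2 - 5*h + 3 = (h - 1)*(h^2 + 2*h - 3) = (h - 1)*(h + 3)*(h - 1)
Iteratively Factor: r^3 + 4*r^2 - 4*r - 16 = (r + 4)*(r^2 - 4) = (r - 2)*(r + 4)*(r + 2)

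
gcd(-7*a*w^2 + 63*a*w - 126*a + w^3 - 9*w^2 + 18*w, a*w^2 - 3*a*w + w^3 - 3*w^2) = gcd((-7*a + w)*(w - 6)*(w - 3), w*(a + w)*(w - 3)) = w - 3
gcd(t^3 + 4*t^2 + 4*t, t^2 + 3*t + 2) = t + 2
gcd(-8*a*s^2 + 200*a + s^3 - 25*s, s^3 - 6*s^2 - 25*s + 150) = s^2 - 25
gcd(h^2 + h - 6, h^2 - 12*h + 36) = 1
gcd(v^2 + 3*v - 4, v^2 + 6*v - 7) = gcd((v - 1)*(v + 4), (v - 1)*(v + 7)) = v - 1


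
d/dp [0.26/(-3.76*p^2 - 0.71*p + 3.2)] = (1.9552*p + 0.1846)/(3.76*p^2 + 0.71*p - 3.2)^2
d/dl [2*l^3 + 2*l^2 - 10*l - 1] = 6*l^2 + 4*l - 10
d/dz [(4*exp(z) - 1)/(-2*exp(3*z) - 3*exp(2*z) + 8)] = (6*(exp(z) + 1)*(4*exp(z) - 1)*exp(z) - 8*exp(3*z) - 12*exp(2*z) + 32)*exp(z)/(2*exp(3*z) + 3*exp(2*z) - 8)^2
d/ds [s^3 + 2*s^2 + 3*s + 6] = 3*s^2 + 4*s + 3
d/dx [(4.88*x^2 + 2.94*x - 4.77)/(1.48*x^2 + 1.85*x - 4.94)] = (4.6768*x^2 - 34.0952*x - 5.6991)/(2.1904*x^4 + 5.476*x^3 - 11.1999*x^2 - 18.278*x + 24.4036)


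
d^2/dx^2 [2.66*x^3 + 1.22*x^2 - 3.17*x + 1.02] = 15.96*x + 2.44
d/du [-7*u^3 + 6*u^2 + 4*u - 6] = -21*u^2 + 12*u + 4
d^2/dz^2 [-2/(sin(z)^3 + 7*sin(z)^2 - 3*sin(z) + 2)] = 2*(-9*sin(z)^6 + 77*sin(z)^5 + 232*sin(z)^4 - 193*sin(z)^3 - 377*sin(z)^2 + 144*sin(z) - 18*cos(z)^6 + 28)/(sin(z)^3 + 7*sin(z)^2 - 3*sin(z) + 2)^3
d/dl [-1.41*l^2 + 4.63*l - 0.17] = 4.63 - 2.82*l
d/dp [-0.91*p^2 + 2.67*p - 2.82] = 2.67 - 1.82*p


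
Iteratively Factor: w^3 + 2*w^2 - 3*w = (w)*(w^2 + 2*w - 3) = w*(w - 1)*(w + 3)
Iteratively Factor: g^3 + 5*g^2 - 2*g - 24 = (g - 2)*(g^2 + 7*g + 12) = (g - 2)*(g + 4)*(g + 3)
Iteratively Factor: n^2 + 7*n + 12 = (n + 3)*(n + 4)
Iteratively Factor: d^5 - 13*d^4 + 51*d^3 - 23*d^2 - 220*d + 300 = (d + 2)*(d^4 - 15*d^3 + 81*d^2 - 185*d + 150) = (d - 5)*(d + 2)*(d^3 - 10*d^2 + 31*d - 30) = (d - 5)^2*(d + 2)*(d^2 - 5*d + 6) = (d - 5)^2*(d - 2)*(d + 2)*(d - 3)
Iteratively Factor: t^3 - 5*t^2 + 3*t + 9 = (t + 1)*(t^2 - 6*t + 9) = (t - 3)*(t + 1)*(t - 3)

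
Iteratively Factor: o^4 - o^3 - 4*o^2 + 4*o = (o)*(o^3 - o^2 - 4*o + 4) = o*(o - 2)*(o^2 + o - 2) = o*(o - 2)*(o + 2)*(o - 1)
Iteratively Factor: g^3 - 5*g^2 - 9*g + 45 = (g - 3)*(g^2 - 2*g - 15) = (g - 3)*(g + 3)*(g - 5)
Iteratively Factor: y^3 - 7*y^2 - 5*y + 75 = (y - 5)*(y^2 - 2*y - 15) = (y - 5)*(y + 3)*(y - 5)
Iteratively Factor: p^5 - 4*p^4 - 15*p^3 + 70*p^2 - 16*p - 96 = (p - 4)*(p^4 - 15*p^2 + 10*p + 24) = (p - 4)*(p - 3)*(p^3 + 3*p^2 - 6*p - 8) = (p - 4)*(p - 3)*(p + 1)*(p^2 + 2*p - 8) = (p - 4)*(p - 3)*(p - 2)*(p + 1)*(p + 4)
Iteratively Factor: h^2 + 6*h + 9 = (h + 3)*(h + 3)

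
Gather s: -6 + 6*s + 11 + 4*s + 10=10*s + 15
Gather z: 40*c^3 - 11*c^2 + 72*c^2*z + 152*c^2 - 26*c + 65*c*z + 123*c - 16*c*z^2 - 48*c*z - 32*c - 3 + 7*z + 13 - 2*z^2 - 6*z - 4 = 40*c^3 + 141*c^2 + 65*c + z^2*(-16*c - 2) + z*(72*c^2 + 17*c + 1) + 6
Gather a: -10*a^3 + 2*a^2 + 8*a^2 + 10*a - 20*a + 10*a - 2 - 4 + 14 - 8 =-10*a^3 + 10*a^2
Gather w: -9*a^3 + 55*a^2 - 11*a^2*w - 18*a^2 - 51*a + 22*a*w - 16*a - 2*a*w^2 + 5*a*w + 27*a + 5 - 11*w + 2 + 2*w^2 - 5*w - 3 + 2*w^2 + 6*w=-9*a^3 + 37*a^2 - 40*a + w^2*(4 - 2*a) + w*(-11*a^2 + 27*a - 10) + 4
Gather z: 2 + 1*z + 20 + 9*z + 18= 10*z + 40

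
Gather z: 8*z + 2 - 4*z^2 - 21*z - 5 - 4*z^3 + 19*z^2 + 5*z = -4*z^3 + 15*z^2 - 8*z - 3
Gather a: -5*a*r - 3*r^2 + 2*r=-5*a*r - 3*r^2 + 2*r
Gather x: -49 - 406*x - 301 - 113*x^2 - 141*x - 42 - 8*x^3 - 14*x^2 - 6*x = -8*x^3 - 127*x^2 - 553*x - 392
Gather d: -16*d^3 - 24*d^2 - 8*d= -16*d^3 - 24*d^2 - 8*d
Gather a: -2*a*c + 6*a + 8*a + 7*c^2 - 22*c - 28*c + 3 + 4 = a*(14 - 2*c) + 7*c^2 - 50*c + 7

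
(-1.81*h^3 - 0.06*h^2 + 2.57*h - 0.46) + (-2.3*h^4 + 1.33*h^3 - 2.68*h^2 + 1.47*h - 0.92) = -2.3*h^4 - 0.48*h^3 - 2.74*h^2 + 4.04*h - 1.38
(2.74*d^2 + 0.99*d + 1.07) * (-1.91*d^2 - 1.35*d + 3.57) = -5.2334*d^4 - 5.5899*d^3 + 6.4016*d^2 + 2.0898*d + 3.8199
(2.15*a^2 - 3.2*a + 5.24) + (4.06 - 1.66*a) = 2.15*a^2 - 4.86*a + 9.3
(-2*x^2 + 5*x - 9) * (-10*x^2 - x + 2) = 20*x^4 - 48*x^3 + 81*x^2 + 19*x - 18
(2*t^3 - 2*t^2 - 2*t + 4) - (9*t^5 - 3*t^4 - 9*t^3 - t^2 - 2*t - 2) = -9*t^5 + 3*t^4 + 11*t^3 - t^2 + 6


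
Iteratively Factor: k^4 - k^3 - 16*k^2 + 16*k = (k - 4)*(k^3 + 3*k^2 - 4*k) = (k - 4)*(k + 4)*(k^2 - k) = (k - 4)*(k - 1)*(k + 4)*(k)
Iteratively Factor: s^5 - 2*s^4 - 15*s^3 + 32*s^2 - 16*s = (s - 1)*(s^4 - s^3 - 16*s^2 + 16*s) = (s - 1)^2*(s^3 - 16*s) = (s - 1)^2*(s + 4)*(s^2 - 4*s) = s*(s - 1)^2*(s + 4)*(s - 4)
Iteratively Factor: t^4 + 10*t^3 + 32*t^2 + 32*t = (t + 4)*(t^3 + 6*t^2 + 8*t) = t*(t + 4)*(t^2 + 6*t + 8) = t*(t + 4)^2*(t + 2)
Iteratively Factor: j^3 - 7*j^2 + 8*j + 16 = (j + 1)*(j^2 - 8*j + 16) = (j - 4)*(j + 1)*(j - 4)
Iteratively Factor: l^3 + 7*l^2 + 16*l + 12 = (l + 2)*(l^2 + 5*l + 6) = (l + 2)*(l + 3)*(l + 2)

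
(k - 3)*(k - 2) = k^2 - 5*k + 6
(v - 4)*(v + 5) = v^2 + v - 20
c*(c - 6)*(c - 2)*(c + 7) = c^4 - c^3 - 44*c^2 + 84*c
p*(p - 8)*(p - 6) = p^3 - 14*p^2 + 48*p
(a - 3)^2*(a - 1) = a^3 - 7*a^2 + 15*a - 9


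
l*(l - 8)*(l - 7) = l^3 - 15*l^2 + 56*l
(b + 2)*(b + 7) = b^2 + 9*b + 14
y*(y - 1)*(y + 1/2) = y^3 - y^2/2 - y/2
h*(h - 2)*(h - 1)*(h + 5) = h^4 + 2*h^3 - 13*h^2 + 10*h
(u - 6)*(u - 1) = u^2 - 7*u + 6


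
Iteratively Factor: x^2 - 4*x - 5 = (x - 5)*(x + 1)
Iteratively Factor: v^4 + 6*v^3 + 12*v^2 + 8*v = (v + 2)*(v^3 + 4*v^2 + 4*v) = (v + 2)^2*(v^2 + 2*v) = v*(v + 2)^2*(v + 2)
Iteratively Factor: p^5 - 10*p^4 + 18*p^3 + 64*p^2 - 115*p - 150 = (p - 5)*(p^4 - 5*p^3 - 7*p^2 + 29*p + 30) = (p - 5)*(p + 2)*(p^3 - 7*p^2 + 7*p + 15) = (p - 5)*(p - 3)*(p + 2)*(p^2 - 4*p - 5) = (p - 5)^2*(p - 3)*(p + 2)*(p + 1)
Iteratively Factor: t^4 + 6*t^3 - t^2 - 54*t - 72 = (t + 2)*(t^3 + 4*t^2 - 9*t - 36) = (t + 2)*(t + 3)*(t^2 + t - 12) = (t + 2)*(t + 3)*(t + 4)*(t - 3)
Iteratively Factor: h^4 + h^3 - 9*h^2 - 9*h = (h - 3)*(h^3 + 4*h^2 + 3*h) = (h - 3)*(h + 1)*(h^2 + 3*h) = h*(h - 3)*(h + 1)*(h + 3)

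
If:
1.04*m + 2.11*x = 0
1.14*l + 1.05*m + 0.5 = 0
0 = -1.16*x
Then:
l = -0.44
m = 0.00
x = 0.00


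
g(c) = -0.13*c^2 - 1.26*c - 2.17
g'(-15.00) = 2.64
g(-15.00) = -12.52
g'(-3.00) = -0.48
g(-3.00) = 0.44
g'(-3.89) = -0.25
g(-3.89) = 0.76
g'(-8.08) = 0.84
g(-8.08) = -0.48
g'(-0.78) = -1.06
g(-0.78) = -1.27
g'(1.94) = -1.76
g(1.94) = -5.10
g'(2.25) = -1.84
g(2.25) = -5.66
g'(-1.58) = -0.85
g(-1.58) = -0.50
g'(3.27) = -2.11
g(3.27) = -7.68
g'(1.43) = -1.63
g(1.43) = -4.24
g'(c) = -0.26*c - 1.26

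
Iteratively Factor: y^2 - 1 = (y - 1)*(y + 1)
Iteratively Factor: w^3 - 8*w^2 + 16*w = (w - 4)*(w^2 - 4*w) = (w - 4)^2*(w)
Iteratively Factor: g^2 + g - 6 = (g + 3)*(g - 2)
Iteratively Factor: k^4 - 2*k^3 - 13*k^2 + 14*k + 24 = (k + 1)*(k^3 - 3*k^2 - 10*k + 24) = (k + 1)*(k + 3)*(k^2 - 6*k + 8) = (k - 4)*(k + 1)*(k + 3)*(k - 2)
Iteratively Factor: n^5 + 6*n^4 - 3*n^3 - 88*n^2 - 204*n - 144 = (n + 3)*(n^4 + 3*n^3 - 12*n^2 - 52*n - 48) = (n + 3)^2*(n^3 - 12*n - 16) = (n + 2)*(n + 3)^2*(n^2 - 2*n - 8) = (n - 4)*(n + 2)*(n + 3)^2*(n + 2)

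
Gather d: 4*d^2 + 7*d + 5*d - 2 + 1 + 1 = 4*d^2 + 12*d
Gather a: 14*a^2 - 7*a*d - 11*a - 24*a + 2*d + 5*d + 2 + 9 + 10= 14*a^2 + a*(-7*d - 35) + 7*d + 21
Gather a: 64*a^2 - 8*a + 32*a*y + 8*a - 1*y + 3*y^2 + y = 64*a^2 + 32*a*y + 3*y^2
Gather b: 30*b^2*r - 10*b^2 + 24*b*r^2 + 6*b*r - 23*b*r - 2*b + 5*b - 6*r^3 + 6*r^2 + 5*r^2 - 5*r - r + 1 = b^2*(30*r - 10) + b*(24*r^2 - 17*r + 3) - 6*r^3 + 11*r^2 - 6*r + 1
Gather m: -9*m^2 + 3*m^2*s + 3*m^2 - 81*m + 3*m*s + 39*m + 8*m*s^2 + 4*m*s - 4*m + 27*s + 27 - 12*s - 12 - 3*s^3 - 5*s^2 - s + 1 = m^2*(3*s - 6) + m*(8*s^2 + 7*s - 46) - 3*s^3 - 5*s^2 + 14*s + 16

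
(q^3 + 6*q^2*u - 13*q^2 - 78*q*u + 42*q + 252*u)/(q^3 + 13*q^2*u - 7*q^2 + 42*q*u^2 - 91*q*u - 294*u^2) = (q - 6)/(q + 7*u)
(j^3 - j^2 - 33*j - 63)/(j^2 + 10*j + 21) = (j^2 - 4*j - 21)/(j + 7)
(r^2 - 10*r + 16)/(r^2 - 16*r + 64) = (r - 2)/(r - 8)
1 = 1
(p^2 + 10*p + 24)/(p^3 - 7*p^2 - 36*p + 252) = (p + 4)/(p^2 - 13*p + 42)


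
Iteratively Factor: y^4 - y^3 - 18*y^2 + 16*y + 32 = (y + 1)*(y^3 - 2*y^2 - 16*y + 32) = (y - 2)*(y + 1)*(y^2 - 16) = (y - 4)*(y - 2)*(y + 1)*(y + 4)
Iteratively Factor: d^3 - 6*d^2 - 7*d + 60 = (d + 3)*(d^2 - 9*d + 20) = (d - 4)*(d + 3)*(d - 5)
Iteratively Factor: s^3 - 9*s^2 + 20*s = (s - 4)*(s^2 - 5*s) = s*(s - 4)*(s - 5)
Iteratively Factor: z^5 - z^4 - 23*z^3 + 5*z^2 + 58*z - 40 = (z - 1)*(z^4 - 23*z^2 - 18*z + 40) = (z - 1)*(z + 4)*(z^3 - 4*z^2 - 7*z + 10) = (z - 1)^2*(z + 4)*(z^2 - 3*z - 10) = (z - 5)*(z - 1)^2*(z + 4)*(z + 2)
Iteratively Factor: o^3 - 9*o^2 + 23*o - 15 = (o - 3)*(o^2 - 6*o + 5) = (o - 3)*(o - 1)*(o - 5)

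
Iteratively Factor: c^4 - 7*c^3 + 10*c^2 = (c)*(c^3 - 7*c^2 + 10*c) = c*(c - 2)*(c^2 - 5*c) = c*(c - 5)*(c - 2)*(c)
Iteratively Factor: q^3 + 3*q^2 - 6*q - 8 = (q + 1)*(q^2 + 2*q - 8) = (q - 2)*(q + 1)*(q + 4)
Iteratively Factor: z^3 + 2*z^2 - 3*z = (z - 1)*(z^2 + 3*z) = z*(z - 1)*(z + 3)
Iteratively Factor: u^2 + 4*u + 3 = (u + 3)*(u + 1)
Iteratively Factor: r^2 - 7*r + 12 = (r - 3)*(r - 4)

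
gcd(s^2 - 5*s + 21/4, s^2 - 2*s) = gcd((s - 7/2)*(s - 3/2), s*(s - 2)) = 1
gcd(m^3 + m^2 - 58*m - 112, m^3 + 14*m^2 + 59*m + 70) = m^2 + 9*m + 14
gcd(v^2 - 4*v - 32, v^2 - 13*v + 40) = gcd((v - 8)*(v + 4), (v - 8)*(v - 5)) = v - 8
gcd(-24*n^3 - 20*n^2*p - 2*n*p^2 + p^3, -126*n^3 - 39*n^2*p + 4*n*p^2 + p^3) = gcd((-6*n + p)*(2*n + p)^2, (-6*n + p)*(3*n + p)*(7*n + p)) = -6*n + p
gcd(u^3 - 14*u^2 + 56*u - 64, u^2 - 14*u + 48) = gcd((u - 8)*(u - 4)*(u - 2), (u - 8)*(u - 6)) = u - 8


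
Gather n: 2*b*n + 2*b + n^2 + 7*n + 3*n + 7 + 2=2*b + n^2 + n*(2*b + 10) + 9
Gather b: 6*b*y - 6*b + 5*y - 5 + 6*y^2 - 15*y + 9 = b*(6*y - 6) + 6*y^2 - 10*y + 4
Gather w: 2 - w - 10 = -w - 8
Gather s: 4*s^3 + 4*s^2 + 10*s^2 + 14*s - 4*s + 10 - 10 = 4*s^3 + 14*s^2 + 10*s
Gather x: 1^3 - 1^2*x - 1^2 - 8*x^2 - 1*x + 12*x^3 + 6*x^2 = 12*x^3 - 2*x^2 - 2*x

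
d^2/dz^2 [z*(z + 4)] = 2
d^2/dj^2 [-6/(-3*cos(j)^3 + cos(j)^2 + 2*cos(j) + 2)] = 6*((cos(j) - 8*cos(2*j) + 27*cos(3*j))*(-3*cos(j)^3 + cos(j)^2 + 2*cos(j) + 2)/4 - 2*(-9*cos(j)^2 + 2*cos(j) + 2)^2*sin(j)^2)/(-3*cos(j)^3 + cos(j)^2 + 2*cos(j) + 2)^3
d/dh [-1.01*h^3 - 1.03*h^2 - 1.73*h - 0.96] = -3.03*h^2 - 2.06*h - 1.73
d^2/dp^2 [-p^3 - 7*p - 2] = -6*p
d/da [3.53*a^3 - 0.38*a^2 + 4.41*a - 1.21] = 10.59*a^2 - 0.76*a + 4.41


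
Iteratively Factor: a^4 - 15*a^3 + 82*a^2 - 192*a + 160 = (a - 4)*(a^3 - 11*a^2 + 38*a - 40) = (a - 4)*(a - 2)*(a^2 - 9*a + 20) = (a - 4)^2*(a - 2)*(a - 5)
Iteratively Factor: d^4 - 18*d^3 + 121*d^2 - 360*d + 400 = (d - 5)*(d^3 - 13*d^2 + 56*d - 80) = (d - 5)^2*(d^2 - 8*d + 16) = (d - 5)^2*(d - 4)*(d - 4)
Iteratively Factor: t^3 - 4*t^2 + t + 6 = (t - 3)*(t^2 - t - 2) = (t - 3)*(t + 1)*(t - 2)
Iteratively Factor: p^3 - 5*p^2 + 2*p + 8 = (p - 2)*(p^2 - 3*p - 4) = (p - 4)*(p - 2)*(p + 1)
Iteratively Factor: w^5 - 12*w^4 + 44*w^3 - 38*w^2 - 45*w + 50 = (w + 1)*(w^4 - 13*w^3 + 57*w^2 - 95*w + 50) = (w - 2)*(w + 1)*(w^3 - 11*w^2 + 35*w - 25) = (w - 2)*(w - 1)*(w + 1)*(w^2 - 10*w + 25) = (w - 5)*(w - 2)*(w - 1)*(w + 1)*(w - 5)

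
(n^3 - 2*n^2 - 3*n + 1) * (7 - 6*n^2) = -6*n^5 + 12*n^4 + 25*n^3 - 20*n^2 - 21*n + 7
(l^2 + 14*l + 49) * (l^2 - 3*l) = l^4 + 11*l^3 + 7*l^2 - 147*l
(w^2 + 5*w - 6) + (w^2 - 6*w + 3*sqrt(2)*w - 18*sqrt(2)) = 2*w^2 - w + 3*sqrt(2)*w - 18*sqrt(2) - 6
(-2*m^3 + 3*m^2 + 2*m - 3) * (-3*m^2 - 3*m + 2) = 6*m^5 - 3*m^4 - 19*m^3 + 9*m^2 + 13*m - 6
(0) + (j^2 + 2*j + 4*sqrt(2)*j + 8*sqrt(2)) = j^2 + 2*j + 4*sqrt(2)*j + 8*sqrt(2)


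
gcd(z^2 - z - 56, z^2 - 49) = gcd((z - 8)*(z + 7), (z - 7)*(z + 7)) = z + 7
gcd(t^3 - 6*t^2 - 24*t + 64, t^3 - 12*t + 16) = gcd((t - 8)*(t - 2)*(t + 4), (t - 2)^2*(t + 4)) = t^2 + 2*t - 8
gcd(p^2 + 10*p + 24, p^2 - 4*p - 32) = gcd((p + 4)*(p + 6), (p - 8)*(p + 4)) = p + 4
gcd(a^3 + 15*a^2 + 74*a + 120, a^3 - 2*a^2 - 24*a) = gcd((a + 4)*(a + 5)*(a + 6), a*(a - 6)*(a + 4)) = a + 4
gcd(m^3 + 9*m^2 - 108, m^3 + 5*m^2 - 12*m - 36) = m^2 + 3*m - 18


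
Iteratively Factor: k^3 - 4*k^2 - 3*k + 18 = (k - 3)*(k^2 - k - 6) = (k - 3)*(k + 2)*(k - 3)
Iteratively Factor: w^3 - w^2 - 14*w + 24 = (w + 4)*(w^2 - 5*w + 6) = (w - 2)*(w + 4)*(w - 3)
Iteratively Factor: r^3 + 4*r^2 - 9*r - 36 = (r - 3)*(r^2 + 7*r + 12) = (r - 3)*(r + 3)*(r + 4)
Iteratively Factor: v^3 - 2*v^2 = (v)*(v^2 - 2*v) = v*(v - 2)*(v)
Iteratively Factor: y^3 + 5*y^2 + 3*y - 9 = (y - 1)*(y^2 + 6*y + 9) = (y - 1)*(y + 3)*(y + 3)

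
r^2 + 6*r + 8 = (r + 2)*(r + 4)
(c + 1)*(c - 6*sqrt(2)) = c^2 - 6*sqrt(2)*c + c - 6*sqrt(2)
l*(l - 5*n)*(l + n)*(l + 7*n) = l^4 + 3*l^3*n - 33*l^2*n^2 - 35*l*n^3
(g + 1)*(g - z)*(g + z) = g^3 + g^2 - g*z^2 - z^2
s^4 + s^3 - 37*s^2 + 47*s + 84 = (s - 4)*(s - 3)*(s + 1)*(s + 7)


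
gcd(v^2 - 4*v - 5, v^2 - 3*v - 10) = v - 5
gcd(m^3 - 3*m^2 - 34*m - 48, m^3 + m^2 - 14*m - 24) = m^2 + 5*m + 6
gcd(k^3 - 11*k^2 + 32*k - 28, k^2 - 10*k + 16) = k - 2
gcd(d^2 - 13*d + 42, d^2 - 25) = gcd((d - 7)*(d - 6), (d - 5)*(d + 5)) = 1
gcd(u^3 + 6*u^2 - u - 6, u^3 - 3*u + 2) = u - 1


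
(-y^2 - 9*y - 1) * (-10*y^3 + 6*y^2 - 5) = 10*y^5 + 84*y^4 - 44*y^3 - y^2 + 45*y + 5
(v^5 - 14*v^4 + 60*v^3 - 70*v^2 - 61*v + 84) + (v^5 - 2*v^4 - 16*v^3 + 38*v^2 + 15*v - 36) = 2*v^5 - 16*v^4 + 44*v^3 - 32*v^2 - 46*v + 48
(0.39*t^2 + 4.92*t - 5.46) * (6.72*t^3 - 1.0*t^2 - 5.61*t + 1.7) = 2.6208*t^5 + 32.6724*t^4 - 43.7991*t^3 - 21.4782*t^2 + 38.9946*t - 9.282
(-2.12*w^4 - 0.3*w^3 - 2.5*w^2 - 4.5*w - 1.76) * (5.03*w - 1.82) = -10.6636*w^5 + 2.3494*w^4 - 12.029*w^3 - 18.085*w^2 - 0.662800000000001*w + 3.2032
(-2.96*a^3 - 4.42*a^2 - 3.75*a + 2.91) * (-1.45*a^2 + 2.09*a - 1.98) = 4.292*a^5 + 0.2226*a^4 + 2.0605*a^3 - 3.3054*a^2 + 13.5069*a - 5.7618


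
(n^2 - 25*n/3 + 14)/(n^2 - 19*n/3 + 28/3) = (n - 6)/(n - 4)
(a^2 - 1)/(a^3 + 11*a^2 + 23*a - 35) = (a + 1)/(a^2 + 12*a + 35)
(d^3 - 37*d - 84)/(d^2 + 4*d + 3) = (d^2 - 3*d - 28)/(d + 1)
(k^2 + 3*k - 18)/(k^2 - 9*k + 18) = (k + 6)/(k - 6)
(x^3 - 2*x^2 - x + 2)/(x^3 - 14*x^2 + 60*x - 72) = (x^2 - 1)/(x^2 - 12*x + 36)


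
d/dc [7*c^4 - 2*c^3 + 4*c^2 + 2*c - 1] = 28*c^3 - 6*c^2 + 8*c + 2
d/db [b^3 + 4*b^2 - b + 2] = 3*b^2 + 8*b - 1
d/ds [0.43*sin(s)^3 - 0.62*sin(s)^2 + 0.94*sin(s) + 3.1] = (1.29*sin(s)^2 - 1.24*sin(s) + 0.94)*cos(s)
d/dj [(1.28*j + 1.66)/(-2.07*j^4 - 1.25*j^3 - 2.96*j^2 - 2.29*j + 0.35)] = (7.9488*j^4 + 16.9448*j^3 + 10.0138*j^2 + 9.8272*j + 4.2494)/(4.2849*j^8 + 5.175*j^7 + 13.8169*j^6 + 16.8806*j^5 + 13.0376*j^4 + 12.6818*j^3 + 3.1721*j^2 - 1.603*j + 0.1225)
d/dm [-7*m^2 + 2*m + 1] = 2 - 14*m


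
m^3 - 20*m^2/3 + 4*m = m*(m - 6)*(m - 2/3)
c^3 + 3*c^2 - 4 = (c - 1)*(c + 2)^2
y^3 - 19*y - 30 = (y - 5)*(y + 2)*(y + 3)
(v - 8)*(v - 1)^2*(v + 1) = v^4 - 9*v^3 + 7*v^2 + 9*v - 8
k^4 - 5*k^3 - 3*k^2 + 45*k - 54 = (k - 3)^2*(k - 2)*(k + 3)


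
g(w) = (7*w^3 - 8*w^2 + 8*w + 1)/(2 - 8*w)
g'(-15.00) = 27.03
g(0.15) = 2.55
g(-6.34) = -40.88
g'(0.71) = 1.08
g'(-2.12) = 4.55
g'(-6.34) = 11.88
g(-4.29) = -20.19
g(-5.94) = -36.27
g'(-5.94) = 11.18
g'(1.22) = -1.01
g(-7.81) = -60.24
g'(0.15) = 33.14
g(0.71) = -1.40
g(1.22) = -1.49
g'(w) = (21*w^2 - 16*w + 8)/(2 - 8*w) + 8*(7*w^3 - 8*w^2 + 8*w + 1)/(2 - 8*w)^2 = (-56*w^3 + 53*w^2 - 16*w + 12)/(2*(16*w^2 - 8*w + 1))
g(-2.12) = -6.26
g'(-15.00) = 27.03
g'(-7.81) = 14.45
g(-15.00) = -209.38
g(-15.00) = -209.38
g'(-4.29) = 8.30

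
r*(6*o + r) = 6*o*r + r^2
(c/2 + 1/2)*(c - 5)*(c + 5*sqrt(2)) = c^3/2 - 2*c^2 + 5*sqrt(2)*c^2/2 - 10*sqrt(2)*c - 5*c/2 - 25*sqrt(2)/2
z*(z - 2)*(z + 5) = z^3 + 3*z^2 - 10*z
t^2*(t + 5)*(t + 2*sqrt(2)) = t^4 + 2*sqrt(2)*t^3 + 5*t^3 + 10*sqrt(2)*t^2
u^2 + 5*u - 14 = (u - 2)*(u + 7)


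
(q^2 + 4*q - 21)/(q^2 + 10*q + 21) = (q - 3)/(q + 3)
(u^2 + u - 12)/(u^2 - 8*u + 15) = (u + 4)/(u - 5)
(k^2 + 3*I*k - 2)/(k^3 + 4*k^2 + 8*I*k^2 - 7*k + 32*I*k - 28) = (k + 2*I)/(k^2 + k*(4 + 7*I) + 28*I)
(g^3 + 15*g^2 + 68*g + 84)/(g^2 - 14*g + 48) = (g^3 + 15*g^2 + 68*g + 84)/(g^2 - 14*g + 48)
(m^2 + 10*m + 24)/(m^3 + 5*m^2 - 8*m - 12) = (m + 4)/(m^2 - m - 2)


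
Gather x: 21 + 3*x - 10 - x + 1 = 2*x + 12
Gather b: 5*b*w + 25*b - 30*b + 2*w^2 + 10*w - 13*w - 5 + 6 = b*(5*w - 5) + 2*w^2 - 3*w + 1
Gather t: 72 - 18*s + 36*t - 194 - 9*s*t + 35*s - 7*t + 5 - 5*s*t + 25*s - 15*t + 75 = 42*s + t*(14 - 14*s) - 42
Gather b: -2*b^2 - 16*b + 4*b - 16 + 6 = -2*b^2 - 12*b - 10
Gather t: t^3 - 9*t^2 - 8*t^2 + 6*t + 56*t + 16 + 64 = t^3 - 17*t^2 + 62*t + 80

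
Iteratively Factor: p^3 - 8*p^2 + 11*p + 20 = (p - 5)*(p^2 - 3*p - 4) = (p - 5)*(p + 1)*(p - 4)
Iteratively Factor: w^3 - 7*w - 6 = (w + 1)*(w^2 - w - 6) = (w - 3)*(w + 1)*(w + 2)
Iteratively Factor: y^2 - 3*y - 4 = (y - 4)*(y + 1)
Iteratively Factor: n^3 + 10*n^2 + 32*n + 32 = (n + 2)*(n^2 + 8*n + 16) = (n + 2)*(n + 4)*(n + 4)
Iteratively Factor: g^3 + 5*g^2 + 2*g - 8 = (g + 2)*(g^2 + 3*g - 4) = (g - 1)*(g + 2)*(g + 4)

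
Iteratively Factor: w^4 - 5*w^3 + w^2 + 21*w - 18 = (w - 3)*(w^3 - 2*w^2 - 5*w + 6) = (w - 3)*(w + 2)*(w^2 - 4*w + 3) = (w - 3)^2*(w + 2)*(w - 1)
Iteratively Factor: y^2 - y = (y - 1)*(y)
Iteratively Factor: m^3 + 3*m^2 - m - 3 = (m + 1)*(m^2 + 2*m - 3) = (m - 1)*(m + 1)*(m + 3)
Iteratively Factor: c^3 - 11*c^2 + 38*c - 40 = (c - 4)*(c^2 - 7*c + 10) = (c - 5)*(c - 4)*(c - 2)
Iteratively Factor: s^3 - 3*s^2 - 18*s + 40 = (s + 4)*(s^2 - 7*s + 10) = (s - 2)*(s + 4)*(s - 5)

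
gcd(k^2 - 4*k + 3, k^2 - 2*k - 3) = k - 3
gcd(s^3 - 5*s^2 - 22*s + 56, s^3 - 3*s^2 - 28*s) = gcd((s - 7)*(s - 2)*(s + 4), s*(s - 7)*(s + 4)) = s^2 - 3*s - 28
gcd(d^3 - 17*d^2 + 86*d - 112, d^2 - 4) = d - 2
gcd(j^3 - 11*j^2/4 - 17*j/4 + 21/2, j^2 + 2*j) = j + 2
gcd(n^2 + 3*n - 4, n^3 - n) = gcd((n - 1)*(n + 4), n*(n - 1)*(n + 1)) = n - 1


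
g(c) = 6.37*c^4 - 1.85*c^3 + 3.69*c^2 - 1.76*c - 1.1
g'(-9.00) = -19092.65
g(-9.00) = 43455.85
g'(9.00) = 18190.03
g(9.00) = 40726.87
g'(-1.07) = -47.22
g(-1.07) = 15.62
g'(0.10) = -1.05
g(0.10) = -1.24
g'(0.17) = -0.54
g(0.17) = -1.30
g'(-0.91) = -32.27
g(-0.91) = 9.32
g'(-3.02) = -776.48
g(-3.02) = 618.69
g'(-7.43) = -10814.17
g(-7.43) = 20387.59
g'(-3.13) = -860.56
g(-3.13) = 708.68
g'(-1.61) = -134.36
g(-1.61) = 61.82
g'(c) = 25.48*c^3 - 5.55*c^2 + 7.38*c - 1.76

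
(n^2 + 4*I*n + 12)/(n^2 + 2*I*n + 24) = (n - 2*I)/(n - 4*I)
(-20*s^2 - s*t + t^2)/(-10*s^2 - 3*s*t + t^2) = (4*s + t)/(2*s + t)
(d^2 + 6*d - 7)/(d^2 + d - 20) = (d^2 + 6*d - 7)/(d^2 + d - 20)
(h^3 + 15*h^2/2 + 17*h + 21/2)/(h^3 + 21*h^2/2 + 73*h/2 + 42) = (h + 1)/(h + 4)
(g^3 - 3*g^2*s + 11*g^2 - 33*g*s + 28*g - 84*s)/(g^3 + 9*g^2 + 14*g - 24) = (g^2 - 3*g*s + 7*g - 21*s)/(g^2 + 5*g - 6)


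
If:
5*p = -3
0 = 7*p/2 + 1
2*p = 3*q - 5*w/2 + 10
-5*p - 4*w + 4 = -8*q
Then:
No Solution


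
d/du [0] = 0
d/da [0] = 0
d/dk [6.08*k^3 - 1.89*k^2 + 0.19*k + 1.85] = 18.24*k^2 - 3.78*k + 0.19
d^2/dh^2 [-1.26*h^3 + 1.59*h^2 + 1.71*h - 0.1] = 3.18 - 7.56*h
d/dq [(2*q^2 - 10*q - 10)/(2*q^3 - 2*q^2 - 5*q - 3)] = 2*(-2*q^4 + 20*q^3 + 15*q^2 - 26*q - 10)/(4*q^6 - 8*q^5 - 16*q^4 + 8*q^3 + 37*q^2 + 30*q + 9)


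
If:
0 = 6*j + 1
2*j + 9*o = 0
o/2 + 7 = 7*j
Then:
No Solution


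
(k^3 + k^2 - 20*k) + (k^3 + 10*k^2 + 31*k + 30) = 2*k^3 + 11*k^2 + 11*k + 30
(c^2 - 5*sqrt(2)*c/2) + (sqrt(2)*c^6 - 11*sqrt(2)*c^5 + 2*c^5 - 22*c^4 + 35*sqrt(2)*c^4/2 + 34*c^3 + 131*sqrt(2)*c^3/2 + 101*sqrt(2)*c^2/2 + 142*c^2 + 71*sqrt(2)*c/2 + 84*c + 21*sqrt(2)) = sqrt(2)*c^6 - 11*sqrt(2)*c^5 + 2*c^5 - 22*c^4 + 35*sqrt(2)*c^4/2 + 34*c^3 + 131*sqrt(2)*c^3/2 + 101*sqrt(2)*c^2/2 + 143*c^2 + 33*sqrt(2)*c + 84*c + 21*sqrt(2)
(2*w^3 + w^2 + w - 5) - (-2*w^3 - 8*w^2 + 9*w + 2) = 4*w^3 + 9*w^2 - 8*w - 7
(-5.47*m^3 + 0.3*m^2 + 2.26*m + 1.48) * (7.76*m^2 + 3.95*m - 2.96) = -42.4472*m^5 - 19.2785*m^4 + 34.9138*m^3 + 19.5238*m^2 - 0.843599999999999*m - 4.3808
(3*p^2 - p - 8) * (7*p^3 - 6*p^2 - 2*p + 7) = 21*p^5 - 25*p^4 - 56*p^3 + 71*p^2 + 9*p - 56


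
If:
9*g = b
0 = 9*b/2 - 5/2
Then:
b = 5/9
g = 5/81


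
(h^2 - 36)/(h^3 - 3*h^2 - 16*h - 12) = (h + 6)/(h^2 + 3*h + 2)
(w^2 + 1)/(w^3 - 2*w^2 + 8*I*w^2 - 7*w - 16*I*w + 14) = (w - I)/(w^2 + w*(-2 + 7*I) - 14*I)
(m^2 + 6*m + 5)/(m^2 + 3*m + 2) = (m + 5)/(m + 2)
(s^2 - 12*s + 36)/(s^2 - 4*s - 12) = (s - 6)/(s + 2)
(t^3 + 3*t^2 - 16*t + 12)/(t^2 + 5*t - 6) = t - 2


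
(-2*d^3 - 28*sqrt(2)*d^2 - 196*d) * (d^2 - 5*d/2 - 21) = -2*d^5 - 28*sqrt(2)*d^4 + 5*d^4 - 154*d^3 + 70*sqrt(2)*d^3 + 490*d^2 + 588*sqrt(2)*d^2 + 4116*d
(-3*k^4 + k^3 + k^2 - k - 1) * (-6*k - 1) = 18*k^5 - 3*k^4 - 7*k^3 + 5*k^2 + 7*k + 1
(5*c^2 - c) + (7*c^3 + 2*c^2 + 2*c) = 7*c^3 + 7*c^2 + c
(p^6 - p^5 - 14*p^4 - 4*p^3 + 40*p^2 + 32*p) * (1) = p^6 - p^5 - 14*p^4 - 4*p^3 + 40*p^2 + 32*p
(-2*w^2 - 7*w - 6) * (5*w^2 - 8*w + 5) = -10*w^4 - 19*w^3 + 16*w^2 + 13*w - 30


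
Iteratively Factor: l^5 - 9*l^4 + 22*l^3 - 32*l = (l)*(l^4 - 9*l^3 + 22*l^2 - 32) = l*(l - 2)*(l^3 - 7*l^2 + 8*l + 16) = l*(l - 2)*(l + 1)*(l^2 - 8*l + 16) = l*(l - 4)*(l - 2)*(l + 1)*(l - 4)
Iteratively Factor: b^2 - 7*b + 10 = (b - 2)*(b - 5)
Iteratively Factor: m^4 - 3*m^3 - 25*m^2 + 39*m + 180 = (m + 3)*(m^3 - 6*m^2 - 7*m + 60) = (m - 5)*(m + 3)*(m^2 - m - 12) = (m - 5)*(m + 3)^2*(m - 4)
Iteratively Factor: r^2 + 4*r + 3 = (r + 3)*(r + 1)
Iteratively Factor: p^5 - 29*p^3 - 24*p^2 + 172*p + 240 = (p + 2)*(p^4 - 2*p^3 - 25*p^2 + 26*p + 120) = (p + 2)^2*(p^3 - 4*p^2 - 17*p + 60) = (p + 2)^2*(p + 4)*(p^2 - 8*p + 15) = (p - 3)*(p + 2)^2*(p + 4)*(p - 5)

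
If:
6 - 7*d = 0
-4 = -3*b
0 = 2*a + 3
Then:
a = -3/2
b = 4/3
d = 6/7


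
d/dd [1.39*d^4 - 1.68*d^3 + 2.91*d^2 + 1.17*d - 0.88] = 5.56*d^3 - 5.04*d^2 + 5.82*d + 1.17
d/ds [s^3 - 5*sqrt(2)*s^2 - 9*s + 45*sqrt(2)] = 3*s^2 - 10*sqrt(2)*s - 9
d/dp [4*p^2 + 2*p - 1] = 8*p + 2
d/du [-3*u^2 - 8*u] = -6*u - 8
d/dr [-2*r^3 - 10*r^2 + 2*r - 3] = -6*r^2 - 20*r + 2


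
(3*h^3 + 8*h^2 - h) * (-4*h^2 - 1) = -12*h^5 - 32*h^4 + h^3 - 8*h^2 + h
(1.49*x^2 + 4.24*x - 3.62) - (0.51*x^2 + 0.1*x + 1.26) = 0.98*x^2 + 4.14*x - 4.88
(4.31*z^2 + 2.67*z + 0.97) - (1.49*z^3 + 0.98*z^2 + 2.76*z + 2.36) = -1.49*z^3 + 3.33*z^2 - 0.0899999999999999*z - 1.39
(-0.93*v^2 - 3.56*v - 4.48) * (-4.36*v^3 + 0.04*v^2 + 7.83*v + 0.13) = 4.0548*v^5 + 15.4844*v^4 + 12.1085*v^3 - 28.1749*v^2 - 35.5412*v - 0.5824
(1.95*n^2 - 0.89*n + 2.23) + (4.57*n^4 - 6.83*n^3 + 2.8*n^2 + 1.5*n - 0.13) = 4.57*n^4 - 6.83*n^3 + 4.75*n^2 + 0.61*n + 2.1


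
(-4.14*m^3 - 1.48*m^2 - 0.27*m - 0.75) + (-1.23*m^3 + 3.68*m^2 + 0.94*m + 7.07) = -5.37*m^3 + 2.2*m^2 + 0.67*m + 6.32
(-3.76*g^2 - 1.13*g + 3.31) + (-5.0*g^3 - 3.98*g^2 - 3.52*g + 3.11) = -5.0*g^3 - 7.74*g^2 - 4.65*g + 6.42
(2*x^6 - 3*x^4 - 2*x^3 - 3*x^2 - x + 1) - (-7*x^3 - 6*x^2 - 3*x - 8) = 2*x^6 - 3*x^4 + 5*x^3 + 3*x^2 + 2*x + 9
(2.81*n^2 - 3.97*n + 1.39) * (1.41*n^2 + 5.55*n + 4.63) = 3.9621*n^4 + 9.9978*n^3 - 7.0633*n^2 - 10.6666*n + 6.4357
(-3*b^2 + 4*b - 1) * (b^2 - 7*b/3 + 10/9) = -3*b^4 + 11*b^3 - 41*b^2/3 + 61*b/9 - 10/9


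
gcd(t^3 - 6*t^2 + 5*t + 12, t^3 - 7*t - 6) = t^2 - 2*t - 3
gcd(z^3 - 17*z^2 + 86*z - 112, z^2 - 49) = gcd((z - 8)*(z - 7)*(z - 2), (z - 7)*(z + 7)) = z - 7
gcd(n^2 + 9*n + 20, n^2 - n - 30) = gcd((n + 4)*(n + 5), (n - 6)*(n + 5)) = n + 5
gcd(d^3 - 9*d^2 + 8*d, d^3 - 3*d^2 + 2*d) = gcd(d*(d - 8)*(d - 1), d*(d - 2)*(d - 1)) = d^2 - d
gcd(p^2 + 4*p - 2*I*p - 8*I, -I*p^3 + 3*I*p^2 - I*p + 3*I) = 1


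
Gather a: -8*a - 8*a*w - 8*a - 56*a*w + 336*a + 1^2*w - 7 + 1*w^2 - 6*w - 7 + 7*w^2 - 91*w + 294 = a*(320 - 64*w) + 8*w^2 - 96*w + 280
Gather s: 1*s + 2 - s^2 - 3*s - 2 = -s^2 - 2*s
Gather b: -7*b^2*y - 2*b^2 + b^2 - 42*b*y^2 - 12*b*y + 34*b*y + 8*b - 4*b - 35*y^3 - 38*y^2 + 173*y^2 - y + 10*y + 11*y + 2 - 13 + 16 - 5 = b^2*(-7*y - 1) + b*(-42*y^2 + 22*y + 4) - 35*y^3 + 135*y^2 + 20*y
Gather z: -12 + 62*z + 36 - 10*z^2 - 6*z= -10*z^2 + 56*z + 24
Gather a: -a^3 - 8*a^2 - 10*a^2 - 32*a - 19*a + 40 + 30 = -a^3 - 18*a^2 - 51*a + 70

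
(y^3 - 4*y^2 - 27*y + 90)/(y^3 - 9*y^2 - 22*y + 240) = (y - 3)/(y - 8)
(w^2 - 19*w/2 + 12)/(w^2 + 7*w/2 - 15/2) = (w - 8)/(w + 5)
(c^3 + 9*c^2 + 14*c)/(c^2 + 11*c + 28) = c*(c + 2)/(c + 4)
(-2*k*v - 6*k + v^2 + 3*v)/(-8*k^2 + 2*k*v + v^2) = (v + 3)/(4*k + v)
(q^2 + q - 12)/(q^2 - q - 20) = (q - 3)/(q - 5)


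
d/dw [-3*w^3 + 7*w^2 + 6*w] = -9*w^2 + 14*w + 6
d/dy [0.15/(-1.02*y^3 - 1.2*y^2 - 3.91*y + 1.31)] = (0.459*y^2 + 0.36*y + 0.5865)/(1.02*y^3 + 1.2*y^2 + 3.91*y - 1.31)^2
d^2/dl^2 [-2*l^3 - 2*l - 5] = -12*l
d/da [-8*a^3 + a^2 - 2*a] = -24*a^2 + 2*a - 2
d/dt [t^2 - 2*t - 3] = 2*t - 2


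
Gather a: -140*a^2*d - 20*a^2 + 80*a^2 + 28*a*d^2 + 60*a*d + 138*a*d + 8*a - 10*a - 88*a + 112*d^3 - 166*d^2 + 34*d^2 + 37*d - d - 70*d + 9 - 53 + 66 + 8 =a^2*(60 - 140*d) + a*(28*d^2 + 198*d - 90) + 112*d^3 - 132*d^2 - 34*d + 30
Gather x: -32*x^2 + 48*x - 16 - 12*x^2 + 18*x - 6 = -44*x^2 + 66*x - 22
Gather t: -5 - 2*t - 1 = -2*t - 6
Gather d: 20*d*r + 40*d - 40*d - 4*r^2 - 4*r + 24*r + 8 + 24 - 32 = 20*d*r - 4*r^2 + 20*r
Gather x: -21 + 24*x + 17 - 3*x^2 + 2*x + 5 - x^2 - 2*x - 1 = -4*x^2 + 24*x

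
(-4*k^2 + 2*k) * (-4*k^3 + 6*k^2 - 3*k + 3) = 16*k^5 - 32*k^4 + 24*k^3 - 18*k^2 + 6*k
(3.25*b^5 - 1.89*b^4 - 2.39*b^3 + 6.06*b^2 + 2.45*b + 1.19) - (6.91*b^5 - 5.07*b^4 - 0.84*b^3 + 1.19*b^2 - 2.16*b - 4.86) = -3.66*b^5 + 3.18*b^4 - 1.55*b^3 + 4.87*b^2 + 4.61*b + 6.05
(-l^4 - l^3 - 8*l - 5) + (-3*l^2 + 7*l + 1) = -l^4 - l^3 - 3*l^2 - l - 4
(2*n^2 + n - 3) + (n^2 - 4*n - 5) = 3*n^2 - 3*n - 8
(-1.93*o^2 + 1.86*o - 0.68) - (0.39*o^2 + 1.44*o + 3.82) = -2.32*o^2 + 0.42*o - 4.5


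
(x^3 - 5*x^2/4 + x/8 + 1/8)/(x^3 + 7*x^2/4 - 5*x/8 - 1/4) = (x - 1)/(x + 2)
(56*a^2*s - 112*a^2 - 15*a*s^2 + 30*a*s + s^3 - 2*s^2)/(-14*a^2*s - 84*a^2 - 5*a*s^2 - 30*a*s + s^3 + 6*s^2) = (-8*a*s + 16*a + s^2 - 2*s)/(2*a*s + 12*a + s^2 + 6*s)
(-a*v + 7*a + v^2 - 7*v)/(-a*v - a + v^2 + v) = (v - 7)/(v + 1)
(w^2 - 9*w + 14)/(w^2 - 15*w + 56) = (w - 2)/(w - 8)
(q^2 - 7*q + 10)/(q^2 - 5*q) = (q - 2)/q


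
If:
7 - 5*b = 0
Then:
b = 7/5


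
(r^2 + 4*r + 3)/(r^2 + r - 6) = (r + 1)/(r - 2)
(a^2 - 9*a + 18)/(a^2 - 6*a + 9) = (a - 6)/(a - 3)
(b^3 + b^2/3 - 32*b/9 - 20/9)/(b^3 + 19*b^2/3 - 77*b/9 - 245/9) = (3*b^2 - 4*b - 4)/(3*b^2 + 14*b - 49)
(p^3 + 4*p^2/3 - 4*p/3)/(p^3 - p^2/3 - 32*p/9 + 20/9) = 3*p/(3*p - 5)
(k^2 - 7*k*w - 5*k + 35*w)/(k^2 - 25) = (k - 7*w)/(k + 5)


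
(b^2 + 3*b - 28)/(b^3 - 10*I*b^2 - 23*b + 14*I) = (b^2 + 3*b - 28)/(b^3 - 10*I*b^2 - 23*b + 14*I)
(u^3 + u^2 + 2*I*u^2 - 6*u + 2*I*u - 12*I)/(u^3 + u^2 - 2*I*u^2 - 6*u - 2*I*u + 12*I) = (u + 2*I)/(u - 2*I)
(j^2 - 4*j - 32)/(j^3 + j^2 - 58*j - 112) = (j + 4)/(j^2 + 9*j + 14)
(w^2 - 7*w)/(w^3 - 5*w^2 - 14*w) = 1/(w + 2)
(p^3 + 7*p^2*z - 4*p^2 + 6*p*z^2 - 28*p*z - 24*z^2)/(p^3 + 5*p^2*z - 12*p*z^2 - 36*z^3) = (-p^2 - p*z + 4*p + 4*z)/(-p^2 + p*z + 6*z^2)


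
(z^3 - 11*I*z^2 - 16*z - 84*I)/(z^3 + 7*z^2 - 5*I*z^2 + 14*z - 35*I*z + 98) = (z - 6*I)/(z + 7)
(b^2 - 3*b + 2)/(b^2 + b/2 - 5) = 2*(b - 1)/(2*b + 5)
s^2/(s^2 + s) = s/(s + 1)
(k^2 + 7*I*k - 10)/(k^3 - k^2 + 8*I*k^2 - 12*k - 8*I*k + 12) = (k + 5*I)/(k^2 + k*(-1 + 6*I) - 6*I)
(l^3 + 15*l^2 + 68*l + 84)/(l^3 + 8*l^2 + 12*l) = (l + 7)/l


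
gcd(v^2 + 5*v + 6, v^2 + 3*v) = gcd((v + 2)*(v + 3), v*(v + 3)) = v + 3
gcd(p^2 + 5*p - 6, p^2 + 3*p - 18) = p + 6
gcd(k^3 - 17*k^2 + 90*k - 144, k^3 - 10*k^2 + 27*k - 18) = k^2 - 9*k + 18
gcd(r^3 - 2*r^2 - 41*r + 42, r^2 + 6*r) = r + 6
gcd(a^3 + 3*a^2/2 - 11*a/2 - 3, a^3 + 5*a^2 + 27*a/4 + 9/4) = a^2 + 7*a/2 + 3/2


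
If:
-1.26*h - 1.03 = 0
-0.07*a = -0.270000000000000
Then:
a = 3.86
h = -0.82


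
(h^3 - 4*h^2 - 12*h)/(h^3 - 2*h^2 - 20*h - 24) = h/(h + 2)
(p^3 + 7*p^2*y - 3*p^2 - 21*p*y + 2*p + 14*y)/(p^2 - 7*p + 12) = (p^3 + 7*p^2*y - 3*p^2 - 21*p*y + 2*p + 14*y)/(p^2 - 7*p + 12)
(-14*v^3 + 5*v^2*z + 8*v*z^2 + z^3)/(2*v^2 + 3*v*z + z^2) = (-7*v^2 + 6*v*z + z^2)/(v + z)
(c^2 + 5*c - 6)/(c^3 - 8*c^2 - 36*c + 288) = (c - 1)/(c^2 - 14*c + 48)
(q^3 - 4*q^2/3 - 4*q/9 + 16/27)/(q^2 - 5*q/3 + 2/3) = (9*q^2 - 6*q - 8)/(9*(q - 1))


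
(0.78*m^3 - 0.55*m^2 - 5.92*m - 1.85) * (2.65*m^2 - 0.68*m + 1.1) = 2.067*m^5 - 1.9879*m^4 - 14.456*m^3 - 1.4819*m^2 - 5.254*m - 2.035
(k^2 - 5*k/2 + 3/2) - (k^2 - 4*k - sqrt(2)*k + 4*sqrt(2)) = sqrt(2)*k + 3*k/2 - 4*sqrt(2) + 3/2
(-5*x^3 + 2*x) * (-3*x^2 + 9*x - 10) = 15*x^5 - 45*x^4 + 44*x^3 + 18*x^2 - 20*x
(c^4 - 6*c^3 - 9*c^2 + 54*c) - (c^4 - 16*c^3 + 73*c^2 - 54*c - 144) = 10*c^3 - 82*c^2 + 108*c + 144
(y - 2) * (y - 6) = y^2 - 8*y + 12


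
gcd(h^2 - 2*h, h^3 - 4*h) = h^2 - 2*h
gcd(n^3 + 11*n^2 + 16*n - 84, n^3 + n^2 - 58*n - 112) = n + 7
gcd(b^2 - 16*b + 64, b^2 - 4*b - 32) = b - 8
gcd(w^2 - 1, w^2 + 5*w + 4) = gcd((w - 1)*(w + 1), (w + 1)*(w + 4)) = w + 1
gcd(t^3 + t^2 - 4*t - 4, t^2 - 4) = t^2 - 4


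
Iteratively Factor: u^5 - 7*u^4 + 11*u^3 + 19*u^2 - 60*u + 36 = (u + 2)*(u^4 - 9*u^3 + 29*u^2 - 39*u + 18) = (u - 2)*(u + 2)*(u^3 - 7*u^2 + 15*u - 9) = (u - 3)*(u - 2)*(u + 2)*(u^2 - 4*u + 3) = (u - 3)*(u - 2)*(u - 1)*(u + 2)*(u - 3)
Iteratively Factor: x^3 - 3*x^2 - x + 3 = (x + 1)*(x^2 - 4*x + 3) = (x - 1)*(x + 1)*(x - 3)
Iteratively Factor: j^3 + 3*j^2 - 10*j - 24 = (j + 4)*(j^2 - j - 6) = (j + 2)*(j + 4)*(j - 3)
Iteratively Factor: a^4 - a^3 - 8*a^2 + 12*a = (a + 3)*(a^3 - 4*a^2 + 4*a) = (a - 2)*(a + 3)*(a^2 - 2*a) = (a - 2)^2*(a + 3)*(a)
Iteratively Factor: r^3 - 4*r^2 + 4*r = (r - 2)*(r^2 - 2*r) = r*(r - 2)*(r - 2)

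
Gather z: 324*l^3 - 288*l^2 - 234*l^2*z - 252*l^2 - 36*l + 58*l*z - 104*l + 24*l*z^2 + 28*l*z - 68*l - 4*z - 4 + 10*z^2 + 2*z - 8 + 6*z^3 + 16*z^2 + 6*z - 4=324*l^3 - 540*l^2 - 208*l + 6*z^3 + z^2*(24*l + 26) + z*(-234*l^2 + 86*l + 4) - 16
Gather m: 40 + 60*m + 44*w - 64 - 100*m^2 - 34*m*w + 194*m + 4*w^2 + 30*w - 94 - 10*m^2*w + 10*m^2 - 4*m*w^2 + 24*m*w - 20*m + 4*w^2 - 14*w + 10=m^2*(-10*w - 90) + m*(-4*w^2 - 10*w + 234) + 8*w^2 + 60*w - 108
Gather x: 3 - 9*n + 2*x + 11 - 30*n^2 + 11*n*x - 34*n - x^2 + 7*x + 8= -30*n^2 - 43*n - x^2 + x*(11*n + 9) + 22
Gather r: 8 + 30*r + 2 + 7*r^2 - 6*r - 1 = 7*r^2 + 24*r + 9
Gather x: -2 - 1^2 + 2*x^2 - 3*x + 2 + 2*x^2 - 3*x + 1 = 4*x^2 - 6*x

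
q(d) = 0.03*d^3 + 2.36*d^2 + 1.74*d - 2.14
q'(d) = 0.09*d^2 + 4.72*d + 1.74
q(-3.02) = 13.30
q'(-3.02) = -11.69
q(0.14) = -1.85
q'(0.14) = 2.40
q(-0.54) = -2.40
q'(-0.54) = -0.78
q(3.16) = 27.87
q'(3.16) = 17.55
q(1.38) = 4.83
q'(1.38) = 8.42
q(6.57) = 119.67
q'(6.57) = 36.64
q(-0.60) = -2.34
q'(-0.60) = -1.06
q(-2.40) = 6.86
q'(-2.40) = -9.07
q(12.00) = 410.42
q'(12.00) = 71.34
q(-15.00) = 401.51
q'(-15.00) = -48.81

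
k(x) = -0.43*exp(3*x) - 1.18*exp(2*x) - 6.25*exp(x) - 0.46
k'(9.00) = -686497238547.76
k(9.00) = -228858272867.09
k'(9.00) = -686497238547.76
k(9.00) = -228858272867.09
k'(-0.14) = -8.06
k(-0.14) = -7.07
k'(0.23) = -14.18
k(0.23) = -11.05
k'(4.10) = -292377.59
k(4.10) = -99143.18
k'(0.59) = -26.53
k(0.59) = -18.10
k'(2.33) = -1714.12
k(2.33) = -656.21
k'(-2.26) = -0.68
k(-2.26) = -1.13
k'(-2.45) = -0.56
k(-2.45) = -1.01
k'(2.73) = -5300.75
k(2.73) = -1923.74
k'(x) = -1.29*exp(3*x) - 2.36*exp(2*x) - 6.25*exp(x)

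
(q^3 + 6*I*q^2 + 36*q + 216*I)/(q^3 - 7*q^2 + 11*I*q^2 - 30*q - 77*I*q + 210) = (q^2 + 36)/(q^2 + q*(-7 + 5*I) - 35*I)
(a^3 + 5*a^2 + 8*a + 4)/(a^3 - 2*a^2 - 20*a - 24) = (a + 1)/(a - 6)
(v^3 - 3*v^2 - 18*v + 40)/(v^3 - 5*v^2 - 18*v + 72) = (v^2 - 7*v + 10)/(v^2 - 9*v + 18)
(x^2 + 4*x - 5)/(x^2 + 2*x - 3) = (x + 5)/(x + 3)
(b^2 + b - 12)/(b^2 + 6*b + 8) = (b - 3)/(b + 2)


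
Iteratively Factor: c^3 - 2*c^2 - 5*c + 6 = (c + 2)*(c^2 - 4*c + 3) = (c - 1)*(c + 2)*(c - 3)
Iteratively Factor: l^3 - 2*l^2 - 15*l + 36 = (l + 4)*(l^2 - 6*l + 9) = (l - 3)*(l + 4)*(l - 3)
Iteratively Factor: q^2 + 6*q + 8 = (q + 4)*(q + 2)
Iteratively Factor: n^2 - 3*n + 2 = (n - 2)*(n - 1)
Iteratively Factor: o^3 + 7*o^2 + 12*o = (o + 4)*(o^2 + 3*o) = o*(o + 4)*(o + 3)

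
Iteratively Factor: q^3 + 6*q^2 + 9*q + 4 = (q + 1)*(q^2 + 5*q + 4) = (q + 1)^2*(q + 4)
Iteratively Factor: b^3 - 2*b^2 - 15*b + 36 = (b - 3)*(b^2 + b - 12) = (b - 3)*(b + 4)*(b - 3)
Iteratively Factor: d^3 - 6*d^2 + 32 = (d - 4)*(d^2 - 2*d - 8) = (d - 4)^2*(d + 2)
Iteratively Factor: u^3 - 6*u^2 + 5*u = (u - 5)*(u^2 - u) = u*(u - 5)*(u - 1)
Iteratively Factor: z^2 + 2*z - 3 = (z + 3)*(z - 1)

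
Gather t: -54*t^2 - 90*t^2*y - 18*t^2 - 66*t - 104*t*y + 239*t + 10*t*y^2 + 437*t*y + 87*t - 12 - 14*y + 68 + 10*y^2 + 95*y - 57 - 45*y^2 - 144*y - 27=t^2*(-90*y - 72) + t*(10*y^2 + 333*y + 260) - 35*y^2 - 63*y - 28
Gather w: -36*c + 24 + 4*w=-36*c + 4*w + 24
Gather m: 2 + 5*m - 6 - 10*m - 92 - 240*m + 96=-245*m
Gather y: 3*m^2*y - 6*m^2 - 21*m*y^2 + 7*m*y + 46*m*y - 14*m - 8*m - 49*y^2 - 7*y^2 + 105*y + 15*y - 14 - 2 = -6*m^2 - 22*m + y^2*(-21*m - 56) + y*(3*m^2 + 53*m + 120) - 16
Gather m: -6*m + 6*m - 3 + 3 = 0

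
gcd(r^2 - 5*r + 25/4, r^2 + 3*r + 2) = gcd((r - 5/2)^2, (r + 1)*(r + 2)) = 1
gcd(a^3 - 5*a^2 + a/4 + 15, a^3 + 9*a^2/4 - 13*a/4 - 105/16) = a + 3/2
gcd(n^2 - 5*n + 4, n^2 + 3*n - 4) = n - 1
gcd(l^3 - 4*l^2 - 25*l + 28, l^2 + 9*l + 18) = 1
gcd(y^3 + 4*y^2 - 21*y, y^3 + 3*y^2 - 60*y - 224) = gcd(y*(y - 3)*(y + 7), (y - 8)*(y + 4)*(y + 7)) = y + 7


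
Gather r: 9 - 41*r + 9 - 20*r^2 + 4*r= -20*r^2 - 37*r + 18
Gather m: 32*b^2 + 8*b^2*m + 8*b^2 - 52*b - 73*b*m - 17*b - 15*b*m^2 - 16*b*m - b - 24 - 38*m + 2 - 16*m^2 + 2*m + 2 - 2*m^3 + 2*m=40*b^2 - 70*b - 2*m^3 + m^2*(-15*b - 16) + m*(8*b^2 - 89*b - 34) - 20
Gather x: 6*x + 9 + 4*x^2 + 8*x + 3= 4*x^2 + 14*x + 12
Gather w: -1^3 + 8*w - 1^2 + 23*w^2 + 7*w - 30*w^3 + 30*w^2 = -30*w^3 + 53*w^2 + 15*w - 2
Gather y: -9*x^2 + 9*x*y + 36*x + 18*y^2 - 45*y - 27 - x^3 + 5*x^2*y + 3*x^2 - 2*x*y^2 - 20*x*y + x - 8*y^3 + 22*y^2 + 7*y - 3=-x^3 - 6*x^2 + 37*x - 8*y^3 + y^2*(40 - 2*x) + y*(5*x^2 - 11*x - 38) - 30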